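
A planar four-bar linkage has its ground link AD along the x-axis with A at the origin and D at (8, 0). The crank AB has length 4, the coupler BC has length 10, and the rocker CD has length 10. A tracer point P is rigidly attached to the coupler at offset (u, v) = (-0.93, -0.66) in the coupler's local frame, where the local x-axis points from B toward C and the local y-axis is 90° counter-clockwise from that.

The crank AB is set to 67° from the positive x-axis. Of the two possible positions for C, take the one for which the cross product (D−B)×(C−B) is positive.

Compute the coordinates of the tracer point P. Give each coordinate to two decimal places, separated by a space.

1.25 2.59

A=(0,0), D=(8.00,0)
B = A + 4.00·(cos67°, sin67°) = (1.5629, 3.6820)
|BD| = 7.4157
circle(B,10.00) ∩ circle(D,10.00): a=3.7079, h=9.2872
  candidates: C₊=(9.3927,9.9025) cross=68.871; C₋=(0.1702,-6.2205) cross=-68.871
  mode + wants cross > 0 → take C=(9.3927,9.9025) (cross=68.871)
ex = (C−B)/|BC| = (0.7830,0.6221); ey = (-0.6221,0.7830)
P = B + -0.93·ex + -0.66·ey = (1.2453,2.5867)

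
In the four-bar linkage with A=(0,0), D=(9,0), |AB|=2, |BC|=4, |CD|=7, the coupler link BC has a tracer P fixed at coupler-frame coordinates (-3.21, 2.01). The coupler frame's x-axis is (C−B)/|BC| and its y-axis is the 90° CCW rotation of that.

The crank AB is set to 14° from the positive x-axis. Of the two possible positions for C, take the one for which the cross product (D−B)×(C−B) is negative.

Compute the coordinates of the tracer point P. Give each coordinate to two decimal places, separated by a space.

A=(0,0), D=(9.00,0)
B = A + 2.00·(cos14°, sin14°) = (1.9406, 0.4838)
|BD| = 7.0760
circle(B,4.00) ∩ circle(D,7.00): a=1.2061, h=3.8138
  candidates: C₊=(3.4047,4.2063) cross=26.986; C₋=(2.8831,-3.4035) cross=-26.986
  mode - wants cross < 0 → take C=(2.8831,-3.4035) (cross=-26.986)
ex = (C−B)/|BC| = (0.2356,-0.9718); ey = (0.9718,0.2356)
P = B + -3.21·ex + 2.01·ey = (3.1376,4.0771)

3.14 4.08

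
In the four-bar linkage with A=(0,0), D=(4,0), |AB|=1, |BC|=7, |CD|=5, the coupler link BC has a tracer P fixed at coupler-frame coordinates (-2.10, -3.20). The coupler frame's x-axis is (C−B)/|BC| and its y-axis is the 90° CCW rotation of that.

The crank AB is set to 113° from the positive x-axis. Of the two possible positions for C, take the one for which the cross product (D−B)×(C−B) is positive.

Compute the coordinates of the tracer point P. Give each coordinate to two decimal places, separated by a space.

-0.37 -2.91

A=(0,0), D=(4.00,0)
B = A + 1.00·(cos113°, sin113°) = (-0.3907, 0.9205)
|BD| = 4.4862
circle(B,7.00) ∩ circle(D,5.00): a=4.9180, h=4.9813
  candidates: C₊=(5.4447,4.7867) cross=22.347; C₋=(3.4005,-4.9639) cross=-22.347
  mode + wants cross > 0 → take C=(5.4447,4.7867) (cross=22.347)
ex = (C−B)/|BC| = (0.8336,0.5523); ey = (-0.5523,0.8336)
P = B + -2.10·ex + -3.20·ey = (-0.3739,-2.9070)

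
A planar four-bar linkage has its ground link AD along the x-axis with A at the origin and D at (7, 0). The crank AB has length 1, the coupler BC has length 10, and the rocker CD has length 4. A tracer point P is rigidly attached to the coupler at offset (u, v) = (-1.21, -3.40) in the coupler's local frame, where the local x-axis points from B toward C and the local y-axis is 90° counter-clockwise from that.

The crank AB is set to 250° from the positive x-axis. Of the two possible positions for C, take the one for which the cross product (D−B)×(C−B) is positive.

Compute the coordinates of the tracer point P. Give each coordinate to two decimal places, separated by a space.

0.16 -4.51

A=(0,0), D=(7.00,0)
B = A + 1.00·(cos250°, sin250°) = (-0.3420, -0.9397)
|BD| = 7.4019
circle(B,10.00) ∩ circle(D,4.00): a=9.3752, h=3.4794
  candidates: C₊=(8.5156,3.7018) cross=25.754; C₋=(9.3990,-3.2007) cross=-25.754
  mode + wants cross > 0 → take C=(8.5156,3.7018) (cross=25.754)
ex = (C−B)/|BC| = (0.8858,0.4641); ey = (-0.4641,0.8858)
P = B + -1.21·ex + -3.40·ey = (0.1643,-4.5129)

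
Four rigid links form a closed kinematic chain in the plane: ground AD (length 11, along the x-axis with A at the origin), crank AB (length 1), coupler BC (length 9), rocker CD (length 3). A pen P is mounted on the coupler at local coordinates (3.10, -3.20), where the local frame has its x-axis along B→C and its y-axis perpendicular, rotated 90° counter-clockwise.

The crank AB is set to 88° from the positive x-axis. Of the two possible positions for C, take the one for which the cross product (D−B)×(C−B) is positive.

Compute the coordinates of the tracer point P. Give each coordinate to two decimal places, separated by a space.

A=(0,0), D=(11.00,0)
B = A + 1.00·(cos88°, sin88°) = (0.0349, 0.9994)
|BD| = 11.0105
circle(B,9.00) ∩ circle(D,3.00): a=8.7749, h=2.0004
  candidates: C₊=(8.9551,2.1951) cross=22.026; C₋=(8.5920,-1.7892) cross=-22.026
  mode + wants cross > 0 → take C=(8.9551,2.1951) (cross=22.026)
ex = (C−B)/|BC| = (0.9911,0.1329); ey = (-0.1329,0.9911)
P = B + 3.10·ex + -3.20·ey = (3.5326,-1.7604)

3.53 -1.76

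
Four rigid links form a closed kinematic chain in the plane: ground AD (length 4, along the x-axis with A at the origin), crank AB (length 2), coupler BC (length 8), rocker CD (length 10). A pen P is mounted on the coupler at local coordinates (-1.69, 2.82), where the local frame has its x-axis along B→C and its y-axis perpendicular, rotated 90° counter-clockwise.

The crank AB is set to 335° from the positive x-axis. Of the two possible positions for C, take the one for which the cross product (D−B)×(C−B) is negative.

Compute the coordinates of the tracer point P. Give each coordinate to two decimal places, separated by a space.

5.10 -0.98

A=(0,0), D=(4.00,0)
B = A + 2.00·(cos335°, sin335°) = (1.8126, -0.8452)
|BD| = 2.3450
circle(B,8.00) ∩ circle(D,10.00): a=-6.5034, h=4.6590
  candidates: C₊=(-5.9329,1.1565) cross=10.925; C₋=(-2.5743,-7.5351) cross=-10.925
  mode - wants cross < 0 → take C=(-2.5743,-7.5351) (cross=-10.925)
ex = (C−B)/|BC| = (-0.5484,-0.8362); ey = (0.8362,-0.5484)
P = B + -1.69·ex + 2.82·ey = (5.0975,-0.9784)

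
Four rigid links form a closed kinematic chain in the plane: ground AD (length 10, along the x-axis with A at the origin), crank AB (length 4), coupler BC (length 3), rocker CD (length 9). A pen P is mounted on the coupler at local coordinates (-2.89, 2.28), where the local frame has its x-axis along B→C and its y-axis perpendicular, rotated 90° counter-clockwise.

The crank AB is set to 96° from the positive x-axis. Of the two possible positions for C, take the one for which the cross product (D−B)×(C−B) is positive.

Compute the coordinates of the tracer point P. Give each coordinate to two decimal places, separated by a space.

A=(0,0), D=(10.00,0)
B = A + 4.00·(cos96°, sin96°) = (-0.4181, 3.9781)
|BD| = 11.1518
circle(B,3.00) ∩ circle(D,9.00): a=2.3477, h=1.8677
  candidates: C₊=(2.4414,4.8854) cross=20.828; C₋=(1.1089,1.3958) cross=-20.828
  mode + wants cross > 0 → take C=(2.4414,4.8854) (cross=20.828)
ex = (C−B)/|BC| = (0.9532,0.3024); ey = (-0.3024,0.9532)
P = B + -2.89·ex + 2.28·ey = (-3.8623,5.2772)

-3.86 5.28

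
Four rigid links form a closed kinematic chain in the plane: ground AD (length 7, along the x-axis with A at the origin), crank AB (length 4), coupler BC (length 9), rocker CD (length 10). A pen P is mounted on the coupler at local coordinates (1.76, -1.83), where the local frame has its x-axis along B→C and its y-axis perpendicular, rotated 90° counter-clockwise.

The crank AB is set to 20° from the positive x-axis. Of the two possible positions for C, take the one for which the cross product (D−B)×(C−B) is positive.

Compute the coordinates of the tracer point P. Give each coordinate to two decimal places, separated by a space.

A=(0,0), D=(7.00,0)
B = A + 4.00·(cos20°, sin20°) = (3.7588, 1.3681)
|BD| = 3.5181
circle(B,9.00) ∩ circle(D,10.00): a=-0.9412, h=8.9506
  candidates: C₊=(6.3722,9.9803) cross=31.490; C₋=(-0.5890,-6.5121) cross=-31.490
  mode + wants cross > 0 → take C=(6.3722,9.9803) (cross=31.490)
ex = (C−B)/|BC| = (0.2904,0.9569); ey = (-0.9569,0.2904)
P = B + 1.76·ex + -1.83·ey = (6.0210,2.5208)

6.02 2.52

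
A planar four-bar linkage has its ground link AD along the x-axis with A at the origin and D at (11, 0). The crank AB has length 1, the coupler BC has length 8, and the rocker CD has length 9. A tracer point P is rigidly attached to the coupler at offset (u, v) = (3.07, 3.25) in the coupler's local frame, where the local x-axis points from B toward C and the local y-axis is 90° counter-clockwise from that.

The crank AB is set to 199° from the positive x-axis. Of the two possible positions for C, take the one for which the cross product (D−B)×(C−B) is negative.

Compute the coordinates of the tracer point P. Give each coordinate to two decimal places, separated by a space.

A=(0,0), D=(11.00,0)
B = A + 1.00·(cos199°, sin199°) = (-0.9455, -0.3256)
|BD| = 11.9500
circle(B,8.00) ∩ circle(D,9.00): a=5.2637, h=6.0244
  candidates: C₊=(4.1521,5.8400) cross=71.992; C₋=(4.4803,-6.2044) cross=-71.992
  mode - wants cross < 0 → take C=(4.4803,-6.2044) (cross=-71.992)
ex = (C−B)/|BC| = (0.6782,-0.7348); ey = (0.7348,0.6782)
P = B + 3.07·ex + 3.25·ey = (3.5249,-0.3773)

3.52 -0.38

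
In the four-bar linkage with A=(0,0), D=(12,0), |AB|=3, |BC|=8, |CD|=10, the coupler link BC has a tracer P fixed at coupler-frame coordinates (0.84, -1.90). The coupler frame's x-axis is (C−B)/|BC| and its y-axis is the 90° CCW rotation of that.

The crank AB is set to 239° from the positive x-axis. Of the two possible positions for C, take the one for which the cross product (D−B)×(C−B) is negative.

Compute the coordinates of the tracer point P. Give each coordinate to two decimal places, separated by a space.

-1.94 -4.61

A=(0,0), D=(12.00,0)
B = A + 3.00·(cos239°, sin239°) = (-1.5451, -2.5715)
|BD| = 13.7870
circle(B,8.00) ∩ circle(D,10.00): a=5.5880, h=5.7249
  candidates: C₊=(2.8770,4.0952) cross=78.930; C₋=(5.0126,-7.1537) cross=-78.930
  mode - wants cross < 0 → take C=(5.0126,-7.1537) (cross=-78.930)
ex = (C−B)/|BC| = (0.8197,-0.5728); ey = (0.5728,0.8197)
P = B + 0.84·ex + -1.90·ey = (-1.9448,-4.6101)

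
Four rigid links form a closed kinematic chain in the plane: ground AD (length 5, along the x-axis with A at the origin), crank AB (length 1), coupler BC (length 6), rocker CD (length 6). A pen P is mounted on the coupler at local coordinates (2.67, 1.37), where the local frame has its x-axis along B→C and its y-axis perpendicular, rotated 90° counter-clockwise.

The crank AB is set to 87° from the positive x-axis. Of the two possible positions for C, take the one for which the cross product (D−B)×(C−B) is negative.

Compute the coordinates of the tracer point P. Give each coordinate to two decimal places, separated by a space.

A=(0,0), D=(5.00,0)
B = A + 1.00·(cos87°, sin87°) = (0.0523, 0.9986)
|BD| = 5.0474
circle(B,6.00) ∩ circle(D,6.00): a=2.5237, h=5.4434
  candidates: C₊=(3.6031,5.8351) cross=27.475; C₋=(1.4492,-4.8365) cross=-27.475
  mode - wants cross < 0 → take C=(1.4492,-4.8365) (cross=-27.475)
ex = (C−B)/|BC| = (0.2328,-0.9725); ey = (0.9725,0.2328)
P = B + 2.67·ex + 1.37·ey = (2.0063,-1.2791)

2.01 -1.28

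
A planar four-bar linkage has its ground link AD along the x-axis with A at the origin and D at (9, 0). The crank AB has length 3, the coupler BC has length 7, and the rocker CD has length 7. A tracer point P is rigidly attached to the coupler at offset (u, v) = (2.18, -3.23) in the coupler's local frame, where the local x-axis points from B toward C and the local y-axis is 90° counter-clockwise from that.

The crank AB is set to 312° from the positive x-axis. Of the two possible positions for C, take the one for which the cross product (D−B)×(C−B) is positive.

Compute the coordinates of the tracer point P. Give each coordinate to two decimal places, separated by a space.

A=(0,0), D=(9.00,0)
B = A + 3.00·(cos312°, sin312°) = (2.0074, -2.2294)
|BD| = 7.3394
circle(B,7.00) ∩ circle(D,7.00): a=3.6697, h=5.9610
  candidates: C₊=(3.6930,4.5646) cross=43.750; C₋=(7.3144,-6.7940) cross=-43.750
  mode + wants cross > 0 → take C=(3.6930,4.5646) (cross=43.750)
ex = (C−B)/|BC| = (0.2408,0.9706); ey = (-0.9706,0.2408)
P = B + 2.18·ex + -3.23·ey = (5.6673,-0.8914)

5.67 -0.89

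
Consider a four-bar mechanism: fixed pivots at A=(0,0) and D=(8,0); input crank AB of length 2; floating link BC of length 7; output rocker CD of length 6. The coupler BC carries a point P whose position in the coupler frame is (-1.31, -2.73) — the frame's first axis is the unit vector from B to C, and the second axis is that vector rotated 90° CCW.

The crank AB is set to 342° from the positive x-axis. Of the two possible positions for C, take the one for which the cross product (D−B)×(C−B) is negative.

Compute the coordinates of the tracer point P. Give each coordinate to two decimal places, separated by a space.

A=(0,0), D=(8.00,0)
B = A + 2.00·(cos342°, sin342°) = (1.9021, -0.6180)
|BD| = 6.1291
circle(B,7.00) ∩ circle(D,6.00): a=4.1251, h=5.6554
  candidates: C₊=(5.4359,5.4245) cross=34.663; C₋=(6.5764,-5.8287) cross=-34.663
  mode - wants cross < 0 → take C=(6.5764,-5.8287) (cross=-34.663)
ex = (C−B)/|BC| = (0.6678,-0.7444); ey = (0.7444,0.6678)
P = B + -1.31·ex + -2.73·ey = (-1.0048,-1.4659)

-1.00 -1.47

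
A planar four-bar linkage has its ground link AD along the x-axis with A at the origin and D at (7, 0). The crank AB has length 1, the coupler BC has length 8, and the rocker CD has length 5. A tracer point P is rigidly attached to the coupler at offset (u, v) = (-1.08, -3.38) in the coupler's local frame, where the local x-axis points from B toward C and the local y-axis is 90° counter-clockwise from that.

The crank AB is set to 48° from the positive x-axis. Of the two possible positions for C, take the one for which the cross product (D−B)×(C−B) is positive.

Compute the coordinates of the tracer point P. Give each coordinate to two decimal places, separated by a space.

1.54 -2.70

A=(0,0), D=(7.00,0)
B = A + 1.00·(cos48°, sin48°) = (0.6691, 0.7431)
|BD| = 6.3743
circle(B,8.00) ∩ circle(D,5.00): a=6.2463, h=4.9984
  candidates: C₊=(7.4556,4.9792) cross=31.861; C₋=(6.2901,-4.9494) cross=-31.861
  mode + wants cross > 0 → take C=(7.4556,4.9792) (cross=31.861)
ex = (C−B)/|BC| = (0.8483,0.5295); ey = (-0.5295,0.8483)
P = B + -1.08·ex + -3.38·ey = (1.5427,-2.6960)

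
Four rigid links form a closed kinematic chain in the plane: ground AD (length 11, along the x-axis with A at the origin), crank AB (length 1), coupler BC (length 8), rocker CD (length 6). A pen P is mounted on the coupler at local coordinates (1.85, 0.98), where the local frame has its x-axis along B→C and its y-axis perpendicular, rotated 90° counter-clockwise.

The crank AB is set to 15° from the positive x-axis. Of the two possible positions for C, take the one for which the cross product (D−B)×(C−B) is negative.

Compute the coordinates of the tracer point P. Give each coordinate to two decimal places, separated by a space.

3.03 -0.11

A=(0,0), D=(11.00,0)
B = A + 1.00·(cos15°, sin15°) = (0.9659, 0.2588)
|BD| = 10.0374
circle(B,8.00) ∩ circle(D,6.00): a=6.4135, h=4.7820
  candidates: C₊=(7.5006,4.8738) cross=47.999; C₋=(7.2540,-4.6869) cross=-47.999
  mode - wants cross < 0 → take C=(7.2540,-4.6869) (cross=-47.999)
ex = (C−B)/|BC| = (0.7860,-0.6182); ey = (0.6182,0.7860)
P = B + 1.85·ex + 0.98·ey = (3.0259,-0.1146)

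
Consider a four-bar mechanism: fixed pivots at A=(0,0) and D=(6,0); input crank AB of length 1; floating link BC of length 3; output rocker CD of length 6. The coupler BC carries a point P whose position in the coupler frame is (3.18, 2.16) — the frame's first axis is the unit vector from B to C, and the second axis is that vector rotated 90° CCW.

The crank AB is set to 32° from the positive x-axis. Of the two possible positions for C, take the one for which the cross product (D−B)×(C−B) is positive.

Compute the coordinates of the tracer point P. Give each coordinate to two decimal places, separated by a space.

A=(0,0), D=(6.00,0)
B = A + 1.00·(cos32°, sin32°) = (0.8480, 0.5299)
|BD| = 5.1791
circle(B,3.00) ∩ circle(D,6.00): a=-0.0170, h=3.0000
  candidates: C₊=(1.1380,3.5159) cross=15.537; C₋=(0.5241,-2.4525) cross=-15.537
  mode + wants cross > 0 → take C=(1.1380,3.5159) (cross=15.537)
ex = (C−B)/|BC| = (0.0967,0.9953); ey = (-0.9953,0.0967)
P = B + 3.18·ex + 2.16·ey = (-0.9944,3.9038)

-0.99 3.90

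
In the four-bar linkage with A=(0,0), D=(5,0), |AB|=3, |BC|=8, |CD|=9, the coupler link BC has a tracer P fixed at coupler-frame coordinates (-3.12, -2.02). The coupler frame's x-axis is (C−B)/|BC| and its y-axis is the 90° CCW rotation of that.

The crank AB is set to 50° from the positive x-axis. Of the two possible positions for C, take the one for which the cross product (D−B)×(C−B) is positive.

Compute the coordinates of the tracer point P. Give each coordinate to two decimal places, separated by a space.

A=(0,0), D=(5.00,0)
B = A + 3.00·(cos50°, sin50°) = (1.9284, 2.2981)
|BD| = 3.8362
circle(B,8.00) ∩ circle(D,9.00): a=-0.2976, h=7.9945
  candidates: C₊=(6.4793,8.8776) cross=30.668; C₋=(-3.0992,-3.9247) cross=-30.668
  mode + wants cross > 0 → take C=(6.4793,8.8776) (cross=30.668)
ex = (C−B)/|BC| = (0.5689,0.8224); ey = (-0.8224,0.5689)
P = B + -3.12·ex + -2.02·ey = (1.8148,-1.4170)

1.81 -1.42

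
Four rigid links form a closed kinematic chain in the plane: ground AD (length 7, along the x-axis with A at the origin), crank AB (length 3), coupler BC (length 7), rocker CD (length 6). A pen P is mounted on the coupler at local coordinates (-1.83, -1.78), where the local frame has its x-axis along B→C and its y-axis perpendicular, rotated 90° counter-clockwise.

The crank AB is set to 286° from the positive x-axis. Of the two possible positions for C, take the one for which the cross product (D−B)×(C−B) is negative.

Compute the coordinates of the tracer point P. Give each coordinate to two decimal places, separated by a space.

A=(0,0), D=(7.00,0)
B = A + 3.00·(cos286°, sin286°) = (0.8269, -2.8838)
|BD| = 6.8135
circle(B,7.00) ∩ circle(D,6.00): a=4.3607, h=5.4758
  candidates: C₊=(2.4602,3.9230) cross=37.309; C₋=(7.0954,-5.9992) cross=-37.309
  mode - wants cross < 0 → take C=(7.0954,-5.9992) (cross=-37.309)
ex = (C−B)/|BC| = (0.8955,-0.4451); ey = (0.4451,0.8955)
P = B + -1.83·ex + -1.78·ey = (-1.6041,-3.6633)

-1.60 -3.66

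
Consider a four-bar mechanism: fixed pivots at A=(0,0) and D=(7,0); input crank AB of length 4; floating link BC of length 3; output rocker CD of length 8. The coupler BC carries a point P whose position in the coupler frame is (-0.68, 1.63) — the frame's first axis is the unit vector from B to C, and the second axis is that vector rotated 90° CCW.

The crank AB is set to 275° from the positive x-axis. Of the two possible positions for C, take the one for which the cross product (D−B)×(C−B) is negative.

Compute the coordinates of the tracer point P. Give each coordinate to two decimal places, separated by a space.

1.23 -2.46

A=(0,0), D=(7.00,0)
B = A + 4.00·(cos275°, sin275°) = (0.3486, -3.9848)
|BD| = 7.7537
circle(B,3.00) ∩ circle(D,8.00): a=0.3301, h=2.9818
  candidates: C₊=(-0.9006,-1.2572) cross=23.120; C₋=(2.1642,-6.3730) cross=-23.120
  mode - wants cross < 0 → take C=(2.1642,-6.3730) (cross=-23.120)
ex = (C−B)/|BC| = (0.6052,-0.7961); ey = (0.7961,0.6052)
P = B + -0.68·ex + 1.63·ey = (1.2347,-2.4570)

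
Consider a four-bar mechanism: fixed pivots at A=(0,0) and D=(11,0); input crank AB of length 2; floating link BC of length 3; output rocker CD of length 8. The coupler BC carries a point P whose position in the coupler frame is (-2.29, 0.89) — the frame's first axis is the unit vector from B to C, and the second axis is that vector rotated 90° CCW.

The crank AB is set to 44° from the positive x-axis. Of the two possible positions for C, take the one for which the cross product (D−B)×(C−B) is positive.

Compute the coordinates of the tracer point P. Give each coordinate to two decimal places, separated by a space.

A=(0,0), D=(11.00,0)
B = A + 2.00·(cos44°, sin44°) = (1.4387, 1.3893)
|BD| = 9.6617
circle(B,3.00) ∩ circle(D,8.00): a=1.9846, h=2.2498
  candidates: C₊=(3.7261,3.3303) cross=21.737; C₋=(3.0791,-1.1224) cross=-21.737
  mode + wants cross > 0 → take C=(3.7261,3.3303) (cross=21.737)
ex = (C−B)/|BC| = (0.7625,0.6470); ey = (-0.6470,0.7625)
P = B + -2.29·ex + 0.89·ey = (-0.8833,0.5863)

-0.88 0.59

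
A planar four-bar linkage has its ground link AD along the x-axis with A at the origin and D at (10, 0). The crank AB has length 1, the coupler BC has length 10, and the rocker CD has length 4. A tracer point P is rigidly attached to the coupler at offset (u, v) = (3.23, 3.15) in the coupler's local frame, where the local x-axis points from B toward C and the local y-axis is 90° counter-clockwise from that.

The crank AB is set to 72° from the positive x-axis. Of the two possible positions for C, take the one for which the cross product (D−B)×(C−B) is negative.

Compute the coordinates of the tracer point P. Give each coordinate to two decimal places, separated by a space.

A=(0,0), D=(10.00,0)
B = A + 1.00·(cos72°, sin72°) = (0.3090, 0.9511)
|BD| = 9.7375
circle(B,10.00) ∩ circle(D,4.00): a=9.1820, h=3.9612
  candidates: C₊=(9.8340,3.9966) cross=38.573; C₋=(9.0602,-3.8880) cross=-38.573
  mode - wants cross < 0 → take C=(9.0602,-3.8880) (cross=-38.573)
ex = (C−B)/|BC| = (0.8751,-0.4839); ey = (0.4839,0.8751)
P = B + 3.23·ex + 3.15·ey = (4.6600,2.1447)

4.66 2.14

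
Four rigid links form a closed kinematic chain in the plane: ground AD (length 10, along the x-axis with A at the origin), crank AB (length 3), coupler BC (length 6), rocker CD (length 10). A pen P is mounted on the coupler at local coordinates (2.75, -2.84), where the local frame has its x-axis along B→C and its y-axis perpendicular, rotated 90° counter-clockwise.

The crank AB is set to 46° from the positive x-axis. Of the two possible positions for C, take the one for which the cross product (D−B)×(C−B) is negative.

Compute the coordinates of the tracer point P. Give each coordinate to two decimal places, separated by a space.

A=(0,0), D=(10.00,0)
B = A + 3.00·(cos46°, sin46°) = (2.0840, 2.1580)
|BD| = 8.2049
circle(B,6.00) ∩ circle(D,10.00): a=0.2023, h=5.9966
  candidates: C₊=(3.8564,7.8903) cross=49.201; C₋=(0.7020,-3.6807) cross=-49.201
  mode - wants cross < 0 → take C=(0.7020,-3.6807) (cross=-49.201)
ex = (C−B)/|BC| = (-0.2303,-0.9731); ey = (0.9731,-0.2303)
P = B + 2.75·ex + -2.84·ey = (-1.3131,0.1361)

-1.31 0.14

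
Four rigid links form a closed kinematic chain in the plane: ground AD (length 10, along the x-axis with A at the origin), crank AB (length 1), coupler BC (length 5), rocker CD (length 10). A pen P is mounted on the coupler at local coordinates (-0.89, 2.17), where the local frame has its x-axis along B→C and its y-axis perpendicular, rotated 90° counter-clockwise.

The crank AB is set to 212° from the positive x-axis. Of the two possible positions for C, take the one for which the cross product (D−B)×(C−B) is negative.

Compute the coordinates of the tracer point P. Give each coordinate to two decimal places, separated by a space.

0.71 1.22

A=(0,0), D=(10.00,0)
B = A + 1.00·(cos212°, sin212°) = (-0.8480, -0.5299)
|BD| = 10.8610
circle(B,5.00) ∩ circle(D,10.00): a=1.9778, h=4.5922
  candidates: C₊=(0.9033,4.1533) cross=49.876; C₋=(1.3514,-5.0202) cross=-49.876
  mode - wants cross < 0 → take C=(1.3514,-5.0202) (cross=-49.876)
ex = (C−B)/|BC| = (0.4399,-0.8980); ey = (0.8980,0.4399)
P = B + -0.89·ex + 2.17·ey = (0.7092,1.2239)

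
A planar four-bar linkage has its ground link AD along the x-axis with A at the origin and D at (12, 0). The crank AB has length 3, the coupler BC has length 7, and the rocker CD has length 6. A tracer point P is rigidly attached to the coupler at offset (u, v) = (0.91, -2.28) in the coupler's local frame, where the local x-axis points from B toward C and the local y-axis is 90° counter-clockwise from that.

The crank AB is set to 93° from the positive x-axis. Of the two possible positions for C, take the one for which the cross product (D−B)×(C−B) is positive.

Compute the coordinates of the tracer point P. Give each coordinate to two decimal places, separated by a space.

A=(0,0), D=(12.00,0)
B = A + 3.00·(cos93°, sin93°) = (-0.1570, 2.9959)
|BD| = 12.5207
circle(B,7.00) ∩ circle(D,6.00): a=6.7795, h=1.7431
  candidates: C₊=(6.8426,3.0662) cross=21.825; C₋=(6.0085,-0.3188) cross=-21.825
  mode + wants cross > 0 → take C=(6.8426,3.0662) (cross=21.825)
ex = (C−B)/|BC| = (0.9999,0.0100); ey = (-0.0100,0.9999)
P = B + 0.91·ex + -2.28·ey = (0.7758,0.7251)

0.78 0.73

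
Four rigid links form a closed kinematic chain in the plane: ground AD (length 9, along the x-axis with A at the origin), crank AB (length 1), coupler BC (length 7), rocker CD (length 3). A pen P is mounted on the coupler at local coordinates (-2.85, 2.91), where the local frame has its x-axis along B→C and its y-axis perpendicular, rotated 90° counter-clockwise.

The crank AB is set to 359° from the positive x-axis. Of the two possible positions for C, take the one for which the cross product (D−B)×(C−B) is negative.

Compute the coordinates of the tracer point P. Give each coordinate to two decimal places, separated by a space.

A=(0,0), D=(9.00,0)
B = A + 1.00·(cos359°, sin359°) = (0.9998, -0.0175)
|BD| = 8.0002
circle(B,7.00) ∩ circle(D,3.00): a=6.5000, h=2.5980
  candidates: C₊=(7.4942,2.5947) cross=20.784; C₋=(7.5055,-2.6013) cross=-20.784
  mode - wants cross < 0 → take C=(7.5055,-2.6013) (cross=-20.784)
ex = (C−B)/|BC| = (0.9294,-0.3691); ey = (0.3691,0.9294)
P = B + -2.85·ex + 2.91·ey = (-0.5748,3.7390)

-0.57 3.74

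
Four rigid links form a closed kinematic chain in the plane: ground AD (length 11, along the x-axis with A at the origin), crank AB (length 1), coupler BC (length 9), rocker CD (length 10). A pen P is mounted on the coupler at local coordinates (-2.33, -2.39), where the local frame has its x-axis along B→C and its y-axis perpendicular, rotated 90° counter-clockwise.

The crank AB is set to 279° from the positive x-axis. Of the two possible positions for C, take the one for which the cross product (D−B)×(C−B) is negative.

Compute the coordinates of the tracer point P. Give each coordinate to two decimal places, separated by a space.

A=(0,0), D=(11.00,0)
B = A + 1.00·(cos279°, sin279°) = (0.1564, -0.9877)
|BD| = 10.8885
circle(B,9.00) ∩ circle(D,10.00): a=4.5717, h=7.7524
  candidates: C₊=(4.0061,7.1474) cross=84.411; C₋=(5.4125,-8.2934) cross=-84.411
  mode - wants cross < 0 → take C=(5.4125,-8.2934) (cross=-84.411)
ex = (C−B)/|BC| = (0.5840,-0.8117); ey = (0.8117,0.5840)
P = B + -2.33·ex + -2.39·ey = (-3.1444,-0.4921)

-3.14 -0.49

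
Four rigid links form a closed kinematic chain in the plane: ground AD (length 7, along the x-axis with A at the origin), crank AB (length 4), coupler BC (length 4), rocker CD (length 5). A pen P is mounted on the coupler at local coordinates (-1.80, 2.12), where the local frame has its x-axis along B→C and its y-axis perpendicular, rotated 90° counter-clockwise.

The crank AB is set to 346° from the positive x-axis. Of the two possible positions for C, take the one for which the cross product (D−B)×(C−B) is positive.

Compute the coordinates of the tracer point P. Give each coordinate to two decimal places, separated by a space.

A=(0,0), D=(7.00,0)
B = A + 4.00·(cos346°, sin346°) = (3.8812, -0.9677)
|BD| = 3.2655
circle(B,4.00) ∩ circle(D,5.00): a=0.2547, h=3.9919
  candidates: C₊=(2.9415,2.9204) cross=13.035; C₋=(5.3074,-4.7048) cross=-13.035
  mode + wants cross > 0 → take C=(2.9415,2.9204) (cross=13.035)
ex = (C−B)/|BC| = (-0.2349,0.9720); ey = (-0.9720,-0.2349)
P = B + -1.80·ex + 2.12·ey = (2.2434,-3.2153)

2.24 -3.22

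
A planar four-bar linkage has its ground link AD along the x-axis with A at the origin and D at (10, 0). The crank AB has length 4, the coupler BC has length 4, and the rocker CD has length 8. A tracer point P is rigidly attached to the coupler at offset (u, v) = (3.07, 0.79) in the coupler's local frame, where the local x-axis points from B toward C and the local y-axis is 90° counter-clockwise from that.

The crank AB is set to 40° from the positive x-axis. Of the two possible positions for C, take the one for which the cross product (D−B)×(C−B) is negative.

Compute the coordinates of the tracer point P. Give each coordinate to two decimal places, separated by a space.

3.10 -0.60

A=(0,0), D=(10.00,0)
B = A + 4.00·(cos40°, sin40°) = (3.0642, 2.5712)
|BD| = 7.3971
circle(B,4.00) ∩ circle(D,8.00): a=0.4540, h=3.9742
  candidates: C₊=(4.8712,6.1397) cross=29.397; C₋=(2.1085,-1.3130) cross=-29.397
  mode - wants cross < 0 → take C=(2.1085,-1.3130) (cross=-29.397)
ex = (C−B)/|BC| = (-0.2389,-0.9710); ey = (0.9710,-0.2389)
P = B + 3.07·ex + 0.79·ey = (3.0978,-0.5987)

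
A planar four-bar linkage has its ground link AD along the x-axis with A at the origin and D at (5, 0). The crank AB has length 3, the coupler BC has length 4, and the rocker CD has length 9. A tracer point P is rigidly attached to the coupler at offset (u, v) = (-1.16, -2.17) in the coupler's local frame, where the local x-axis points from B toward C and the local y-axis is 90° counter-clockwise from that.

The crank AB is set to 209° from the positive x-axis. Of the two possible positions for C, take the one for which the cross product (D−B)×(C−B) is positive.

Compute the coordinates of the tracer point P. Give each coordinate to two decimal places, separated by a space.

A=(0,0), D=(5.00,0)
B = A + 3.00·(cos209°, sin209°) = (-2.6239, -1.4544)
|BD| = 7.7614
circle(B,4.00) ∩ circle(D,9.00): a=-0.3067, h=3.9882
  candidates: C₊=(-3.6725,2.4057) cross=30.954; C₋=(-2.1778,-5.4295) cross=-30.954
  mode + wants cross > 0 → take C=(-3.6725,2.4057) (cross=30.954)
ex = (C−B)/|BC| = (-0.2622,0.9650); ey = (-0.9650,-0.2622)
P = B + -1.16·ex + -2.17·ey = (-0.2256,-2.0049)

-0.23 -2.00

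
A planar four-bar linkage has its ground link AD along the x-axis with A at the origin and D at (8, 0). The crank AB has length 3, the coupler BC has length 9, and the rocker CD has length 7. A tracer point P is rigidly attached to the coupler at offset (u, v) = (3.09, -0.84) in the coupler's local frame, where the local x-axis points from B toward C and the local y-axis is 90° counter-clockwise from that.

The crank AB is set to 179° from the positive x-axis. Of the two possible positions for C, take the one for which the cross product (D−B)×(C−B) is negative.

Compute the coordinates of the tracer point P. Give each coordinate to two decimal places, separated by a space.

A=(0,0), D=(8.00,0)
B = A + 3.00·(cos179°, sin179°) = (-2.9995, 0.0524)
|BD| = 10.9997
circle(B,9.00) ∩ circle(D,7.00): a=6.9544, h=5.7128
  candidates: C₊=(3.9820,5.7320) cross=62.839; C₋=(3.9276,-5.6935) cross=-62.839
  mode - wants cross < 0 → take C=(3.9276,-5.6935) (cross=-62.839)
ex = (C−B)/|BC| = (0.7697,-0.6384); ey = (0.6384,0.7697)
P = B + 3.09·ex + -0.84·ey = (-1.1575,-2.5669)

-1.16 -2.57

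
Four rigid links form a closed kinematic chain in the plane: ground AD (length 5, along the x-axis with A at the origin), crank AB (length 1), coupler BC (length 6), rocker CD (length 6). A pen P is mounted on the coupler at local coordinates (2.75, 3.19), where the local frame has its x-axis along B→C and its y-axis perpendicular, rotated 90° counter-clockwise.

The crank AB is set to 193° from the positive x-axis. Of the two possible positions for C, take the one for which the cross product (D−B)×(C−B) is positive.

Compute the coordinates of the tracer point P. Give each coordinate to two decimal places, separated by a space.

-2.52 3.69

A=(0,0), D=(5.00,0)
B = A + 1.00·(cos193°, sin193°) = (-0.9744, -0.2250)
|BD| = 5.9786
circle(B,6.00) ∩ circle(D,6.00): a=2.9893, h=5.2023
  candidates: C₊=(1.8171,5.0862) cross=31.103; C₋=(2.2086,-5.3111) cross=-31.103
  mode + wants cross > 0 → take C=(1.8171,5.0862) (cross=31.103)
ex = (C−B)/|BC| = (0.4652,0.8852); ey = (-0.8852,0.4652)
P = B + 2.75·ex + 3.19·ey = (-2.5187,3.6934)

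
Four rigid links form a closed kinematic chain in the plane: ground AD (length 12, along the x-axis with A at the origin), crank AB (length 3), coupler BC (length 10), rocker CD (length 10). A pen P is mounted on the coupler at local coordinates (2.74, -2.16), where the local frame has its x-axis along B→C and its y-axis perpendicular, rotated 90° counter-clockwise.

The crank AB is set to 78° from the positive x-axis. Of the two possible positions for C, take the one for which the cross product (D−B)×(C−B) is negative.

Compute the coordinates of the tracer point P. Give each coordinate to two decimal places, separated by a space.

A=(0,0), D=(12.00,0)
B = A + 3.00·(cos78°, sin78°) = (0.6237, 2.9344)
|BD| = 11.7486
circle(B,10.00) ∩ circle(D,10.00): a=5.8743, h=8.0927
  candidates: C₊=(8.3332,9.3035) cross=95.079; C₋=(4.2906,-6.3690) cross=-95.079
  mode - wants cross < 0 → take C=(4.2906,-6.3690) (cross=-95.079)
ex = (C−B)/|BC| = (0.3667,-0.9303); ey = (0.9303,0.3667)
P = B + 2.74·ex + -2.16·ey = (-0.3811,-0.4067)

-0.38 -0.41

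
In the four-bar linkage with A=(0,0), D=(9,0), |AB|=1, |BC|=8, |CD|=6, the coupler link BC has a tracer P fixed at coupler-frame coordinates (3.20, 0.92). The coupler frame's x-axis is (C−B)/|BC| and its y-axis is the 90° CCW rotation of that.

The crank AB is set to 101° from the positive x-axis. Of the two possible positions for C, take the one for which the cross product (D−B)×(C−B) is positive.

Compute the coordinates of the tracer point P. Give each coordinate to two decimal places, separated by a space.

1.96 3.53

A=(0,0), D=(9.00,0)
B = A + 1.00·(cos101°, sin101°) = (-0.1908, 0.9816)
|BD| = 9.2431
circle(B,8.00) ∩ circle(D,6.00): a=6.1362, h=5.1330
  candidates: C₊=(6.4558,5.4339) cross=47.444; C₋=(5.3655,-4.7740) cross=-47.444
  mode + wants cross > 0 → take C=(6.4558,5.4339) (cross=47.444)
ex = (C−B)/|BC| = (0.8308,0.5565); ey = (-0.5565,0.8308)
P = B + 3.20·ex + 0.92·ey = (1.9558,3.5269)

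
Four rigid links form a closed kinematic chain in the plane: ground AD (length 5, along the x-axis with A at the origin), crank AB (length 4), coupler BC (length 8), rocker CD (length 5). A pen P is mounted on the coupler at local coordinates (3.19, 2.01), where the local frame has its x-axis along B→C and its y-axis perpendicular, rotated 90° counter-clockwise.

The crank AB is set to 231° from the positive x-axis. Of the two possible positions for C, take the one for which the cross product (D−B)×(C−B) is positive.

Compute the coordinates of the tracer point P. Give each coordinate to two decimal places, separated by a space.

-2.57 0.66

A=(0,0), D=(5.00,0)
B = A + 4.00·(cos231°, sin231°) = (-2.5173, -3.1086)
|BD| = 8.1347
circle(B,8.00) ∩ circle(D,5.00): a=6.4645, h=4.7128
  candidates: C₊=(1.6556,3.7169) cross=38.337; C₋=(5.2575,-4.9934) cross=-38.337
  mode + wants cross > 0 → take C=(1.6556,3.7169) (cross=38.337)
ex = (C−B)/|BC| = (0.5216,0.8532); ey = (-0.8532,0.5216)
P = B + 3.19·ex + 2.01·ey = (-2.5682,0.6615)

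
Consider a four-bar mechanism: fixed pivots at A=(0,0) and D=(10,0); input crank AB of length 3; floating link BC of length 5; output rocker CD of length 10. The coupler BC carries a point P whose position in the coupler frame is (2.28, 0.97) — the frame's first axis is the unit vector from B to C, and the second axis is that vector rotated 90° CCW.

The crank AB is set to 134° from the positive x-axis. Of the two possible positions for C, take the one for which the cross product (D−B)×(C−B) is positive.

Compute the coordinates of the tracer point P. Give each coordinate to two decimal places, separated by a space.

-1.03 4.40

A=(0,0), D=(10.00,0)
B = A + 3.00·(cos134°, sin134°) = (-2.0840, 2.1580)
|BD| = 12.2752
circle(B,5.00) ∩ circle(D,10.00): a=3.0826, h=3.9367
  candidates: C₊=(1.6427,5.4914) cross=48.323; C₋=(0.2586,-2.2593) cross=-48.323
  mode + wants cross > 0 → take C=(1.6427,5.4914) (cross=48.323)
ex = (C−B)/|BC| = (0.7453,0.6667); ey = (-0.6667,0.7453)
P = B + 2.28·ex + 0.97·ey = (-1.0313,4.4010)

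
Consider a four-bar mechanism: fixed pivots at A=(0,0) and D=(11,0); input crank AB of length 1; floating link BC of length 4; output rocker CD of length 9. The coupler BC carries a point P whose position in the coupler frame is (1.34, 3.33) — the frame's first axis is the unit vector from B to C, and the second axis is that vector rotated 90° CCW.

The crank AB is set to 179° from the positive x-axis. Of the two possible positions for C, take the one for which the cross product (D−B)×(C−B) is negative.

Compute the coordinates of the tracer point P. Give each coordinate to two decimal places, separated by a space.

2.00 1.99

A=(0,0), D=(11.00,0)
B = A + 1.00·(cos179°, sin179°) = (-0.9998, 0.0175)
|BD| = 11.9999
circle(B,4.00) ∩ circle(D,9.00): a=3.2916, h=2.2728
  candidates: C₊=(2.2950,2.2855) cross=27.273; C₋=(2.2884,-2.2601) cross=-27.273
  mode - wants cross < 0 → take C=(2.2884,-2.2601) (cross=-27.273)
ex = (C−B)/|BC| = (0.8221,-0.5694); ey = (0.5694,0.8221)
P = B + 1.34·ex + 3.33·ey = (1.9978,1.9919)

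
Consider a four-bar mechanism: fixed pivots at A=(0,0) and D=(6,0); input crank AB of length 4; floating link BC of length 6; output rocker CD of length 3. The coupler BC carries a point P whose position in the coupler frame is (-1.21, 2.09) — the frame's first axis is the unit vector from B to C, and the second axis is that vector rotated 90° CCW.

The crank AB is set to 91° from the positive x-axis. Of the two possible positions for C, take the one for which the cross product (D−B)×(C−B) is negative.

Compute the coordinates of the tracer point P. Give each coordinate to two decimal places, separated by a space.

A=(0,0), D=(6.00,0)
B = A + 4.00·(cos91°, sin91°) = (-0.0698, 3.9994)
|BD| = 7.2690
circle(B,6.00) ∩ circle(D,3.00): a=5.4917, h=2.4169
  candidates: C₊=(5.8457,2.9960) cross=17.568; C₋=(3.1862,-1.0403) cross=-17.568
  mode - wants cross < 0 → take C=(3.1862,-1.0403) (cross=-17.568)
ex = (C−B)/|BC| = (0.5427,-0.8400); ey = (0.8400,0.5427)
P = B + -1.21·ex + 2.09·ey = (1.0291,6.1499)

1.03 6.15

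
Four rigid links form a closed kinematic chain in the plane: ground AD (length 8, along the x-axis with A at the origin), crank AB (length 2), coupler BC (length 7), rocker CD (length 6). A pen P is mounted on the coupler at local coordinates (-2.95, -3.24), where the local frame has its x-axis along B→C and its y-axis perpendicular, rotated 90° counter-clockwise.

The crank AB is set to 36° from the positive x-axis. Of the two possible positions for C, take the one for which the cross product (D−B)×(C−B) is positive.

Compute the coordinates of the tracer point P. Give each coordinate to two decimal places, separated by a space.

A=(0,0), D=(8.00,0)
B = A + 2.00·(cos36°, sin36°) = (1.6180, 1.1756)
|BD| = 6.4893
circle(B,7.00) ∩ circle(D,6.00): a=4.2463, h=5.5650
  candidates: C₊=(6.8022,5.8792) cross=36.113; C₋=(4.7860,-5.0666) cross=-36.113
  mode + wants cross > 0 → take C=(6.8022,5.8792) (cross=36.113)
ex = (C−B)/|BC| = (0.7406,0.6720); ey = (-0.6720,0.7406)
P = B + -2.95·ex + -3.24·ey = (1.6104,-3.2062)

1.61 -3.21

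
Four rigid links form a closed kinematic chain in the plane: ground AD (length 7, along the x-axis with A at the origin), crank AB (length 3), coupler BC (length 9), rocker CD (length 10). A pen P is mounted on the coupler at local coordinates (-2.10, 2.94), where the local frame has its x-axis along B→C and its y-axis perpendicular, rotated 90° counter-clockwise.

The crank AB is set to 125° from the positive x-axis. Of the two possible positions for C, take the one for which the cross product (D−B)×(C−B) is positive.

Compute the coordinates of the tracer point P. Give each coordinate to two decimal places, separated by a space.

A=(0,0), D=(7.00,0)
B = A + 3.00·(cos125°, sin125°) = (-1.7207, 2.4575)
|BD| = 9.0604
circle(B,9.00) ∩ circle(D,10.00): a=3.4817, h=8.2993
  candidates: C₊=(3.8814,9.5013) cross=75.195; C₋=(-0.6206,-6.4751) cross=-75.195
  mode + wants cross > 0 → take C=(3.8814,9.5013) (cross=75.195)
ex = (C−B)/|BC| = (0.6225,0.7826); ey = (-0.7826,0.6225)
P = B + -2.10·ex + 2.94·ey = (-5.3289,2.6439)

-5.33 2.64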